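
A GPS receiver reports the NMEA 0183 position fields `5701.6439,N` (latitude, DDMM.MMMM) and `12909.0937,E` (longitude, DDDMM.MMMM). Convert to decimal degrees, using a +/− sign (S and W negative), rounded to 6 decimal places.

φ: degrees = first 2 digits = 57, minutes = 1.6439; 57 + 1.6439/60 = 57.0273983
N → positive
Longitude: split at 3 digits → 129° and 9.0937′; 129 + 9.0937/60 = 129.1515617
E → positive

57.027398, 129.151562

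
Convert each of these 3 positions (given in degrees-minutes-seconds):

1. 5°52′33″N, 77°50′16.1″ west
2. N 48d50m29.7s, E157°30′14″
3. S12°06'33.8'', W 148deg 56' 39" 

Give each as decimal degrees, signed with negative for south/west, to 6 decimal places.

1. 5.875833, -77.837806
2. 48.841583, 157.503889
3. -12.109389, -148.944167

Point 1:
  Lat: 5° + 52/60 + 33/3600 = 5 + 0.866667 + 0.009167 = 5.8758333
  N → positive
  Lon: 77° + 50/60 + 16.1/3600 = 77 + 0.833333 + 0.004472 = 77.8378056
  W ⇒ negate
Point 2:
  Lat: 48 + 50/60 + 29.7/3600 = 48.8415833
  N → positive
  λ: 157° + 30/60 + 14/3600 = 157 + 0.500000 + 0.003889 = 157.5038889
  E ⇒ keep positive
Point 3:
  Latitude: 6′ + 33.8″ = 6.56333′; 12 + 6.56333/60 = 12.1093889
  S → negative
  Longitude: 148 + 56/60 + 39/3600 = 148.9441667
  W → negative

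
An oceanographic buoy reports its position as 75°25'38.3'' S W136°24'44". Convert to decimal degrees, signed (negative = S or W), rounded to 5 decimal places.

-75.42731, -136.41222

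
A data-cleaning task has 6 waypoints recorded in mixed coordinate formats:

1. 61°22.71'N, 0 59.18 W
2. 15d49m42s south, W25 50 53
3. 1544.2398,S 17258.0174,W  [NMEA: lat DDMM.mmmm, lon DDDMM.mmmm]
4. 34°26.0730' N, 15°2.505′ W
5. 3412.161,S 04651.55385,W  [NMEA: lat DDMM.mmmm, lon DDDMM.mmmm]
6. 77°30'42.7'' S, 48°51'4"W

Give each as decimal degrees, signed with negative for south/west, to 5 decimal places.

Point 1:
  Latitude: 22.71′ = 0.378500°; total 61.378500
  N → positive
  λ: 0 + 59.18/60 = 0.986333
  W ⇒ negate
Point 2:
  Lat: 15 + 49/60 + 42/3600 = 15.828333
  hemisphere S, so the sign is −
  Longitude: 25 + 50/60 + 53/3600 = 25.848056
  hemisphere W, so the sign is −
Point 3:
  Latitude: split at 2 digits → 15° and 44.2398′; 15 + 44.2398/60 = 15.737330
  hemisphere S, so the sign is −
  Lon: split at 3 digits → 172° and 58.0174′; 172 + 58.0174/60 = 172.966957
  hemisphere W, so the sign is −
Point 4:
  Lat: 26.073′ = 0.434550°; total 34.434550
  N → positive
  Longitude: 15 + 2.505/60 = 15.041750
  W → negative
Point 5:
  Latitude: degrees = first 2 digits = 34, minutes = 12.161; 34 + 12.161/60 = 34.202683
  hemisphere S, so the sign is −
  Lon: degrees = first 3 digits = 46, minutes = 51.55385; 46 + 51.55385/60 = 46.859231
  hemisphere W, so the sign is −
Point 6:
  φ: 77° + 30/60 + 42.7/3600 = 77 + 0.500000 + 0.011861 = 77.511861
  S → negative
  Lon: 48 + 51/60 + 4/3600 = 48.851111
  W ⇒ negate

1. 61.37850, -0.98633
2. -15.82833, -25.84806
3. -15.73733, -172.96696
4. 34.43455, -15.04175
5. -34.20268, -46.85923
6. -77.51186, -48.85111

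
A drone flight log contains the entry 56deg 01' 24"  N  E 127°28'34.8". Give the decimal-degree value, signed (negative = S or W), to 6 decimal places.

Lat: 56 + 1/60 + 24/3600 = 56.0233333
N ⇒ keep positive
Longitude: 28′ + 34.8″ = 28.58000′; 127 + 28.58000/60 = 127.4763333
E → positive

56.023333, 127.476333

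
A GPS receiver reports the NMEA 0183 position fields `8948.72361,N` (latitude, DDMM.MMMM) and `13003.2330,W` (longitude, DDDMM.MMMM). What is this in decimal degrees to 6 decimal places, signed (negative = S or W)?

Lat: degrees = first 2 digits = 89, minutes = 48.72361; 89 + 48.72361/60 = 89.8120602
N ⇒ keep positive
Lon: split at 3 digits → 130° and 3.233′; 130 + 3.233/60 = 130.0538833
W → negative

89.812060, -130.053883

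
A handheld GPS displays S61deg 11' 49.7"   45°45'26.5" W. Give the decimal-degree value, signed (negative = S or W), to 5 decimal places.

-61.19714, -45.75736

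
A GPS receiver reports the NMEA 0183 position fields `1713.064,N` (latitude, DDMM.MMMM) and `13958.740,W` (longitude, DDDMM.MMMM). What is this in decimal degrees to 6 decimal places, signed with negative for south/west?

Lat: split at 2 digits → 17° and 13.064′; 17 + 13.064/60 = 17.2177333
N → positive
λ: degrees = first 3 digits = 139, minutes = 58.74; 139 + 58.74/60 = 139.9790000
W → negative

17.217733, -139.979000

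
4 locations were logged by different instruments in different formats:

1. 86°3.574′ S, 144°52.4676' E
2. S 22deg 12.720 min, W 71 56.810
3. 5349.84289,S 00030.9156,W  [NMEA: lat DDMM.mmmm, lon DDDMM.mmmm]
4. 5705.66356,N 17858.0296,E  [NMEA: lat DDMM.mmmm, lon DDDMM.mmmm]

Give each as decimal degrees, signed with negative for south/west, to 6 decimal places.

Point 1:
  φ: 3.574′ = 0.059567°; total 86.0595667
  S → negative
  Lon: 144 + 52.4676/60 = 144.8744600
  E → positive
Point 2:
  Latitude: 12.72′ = 0.212000°; total 22.2120000
  S ⇒ negate
  Longitude: 71 + 56.81/60 = 71.9468333
  hemisphere W, so the sign is −
Point 3:
  Lat: degrees = first 2 digits = 53, minutes = 49.84289; 53 + 49.84289/60 = 53.8307148
  S → negative
  Longitude: degrees = first 3 digits = 0, minutes = 30.9156; 0 + 30.9156/60 = 0.5152600
  hemisphere W, so the sign is −
Point 4:
  Lat: split at 2 digits → 57° and 5.66356′; 57 + 5.66356/60 = 57.0943927
  N → positive
  Longitude: degrees = first 3 digits = 178, minutes = 58.0296; 178 + 58.0296/60 = 178.9671600
  E ⇒ keep positive

1. -86.059567, 144.874460
2. -22.212000, -71.946833
3. -53.830715, -0.515260
4. 57.094393, 178.967160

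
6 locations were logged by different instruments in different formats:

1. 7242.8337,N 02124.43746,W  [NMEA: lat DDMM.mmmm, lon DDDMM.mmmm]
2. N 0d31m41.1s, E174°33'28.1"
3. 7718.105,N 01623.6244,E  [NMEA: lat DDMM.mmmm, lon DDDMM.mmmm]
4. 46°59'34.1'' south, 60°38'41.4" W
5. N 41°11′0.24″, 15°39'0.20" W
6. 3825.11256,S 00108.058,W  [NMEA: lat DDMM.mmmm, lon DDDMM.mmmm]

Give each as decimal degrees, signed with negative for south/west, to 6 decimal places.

1. 72.713895, -21.407291
2. 0.528083, 174.557806
3. 77.301750, 16.393740
4. -46.992806, -60.644833
5. 41.183400, -15.650056
6. -38.418543, -1.134300

Point 1:
  Latitude: split at 2 digits → 72° and 42.8337′; 72 + 42.8337/60 = 72.7138950
  N ⇒ keep positive
  Lon: split at 3 digits → 021° and 24.43746′; 21 + 24.43746/60 = 21.4072910
  W → negative
Point 2:
  Latitude: 0 + 31/60 + 41.1/3600 = 0.5280833
  N → positive
  Lon: 33′ + 28.1″ = 33.46833′; 174 + 33.46833/60 = 174.5578056
  E ⇒ keep positive
Point 3:
  Latitude: degrees = first 2 digits = 77, minutes = 18.105; 77 + 18.105/60 = 77.3017500
  N → positive
  Lon: split at 3 digits → 016° and 23.6244′; 16 + 23.6244/60 = 16.3937400
  E → positive
Point 4:
  Latitude: 46° + 59/60 + 34.1/3600 = 46 + 0.983333 + 0.009472 = 46.9928056
  S ⇒ negate
  Longitude: 60° + 38/60 + 41.4/3600 = 60 + 0.633333 + 0.011500 = 60.6448333
  W ⇒ negate
Point 5:
  Lat: 11′ + 0.24″ = 11.00400′; 41 + 11.00400/60 = 41.1834000
  N → positive
  Longitude: 15° + 39/60 + 0.2/3600 = 15 + 0.650000 + 0.000056 = 15.6500556
  W ⇒ negate
Point 6:
  Lat: split at 2 digits → 38° and 25.11256′; 38 + 25.11256/60 = 38.4185427
  S → negative
  Lon: degrees = first 3 digits = 1, minutes = 8.058; 1 + 8.058/60 = 1.1343000
  hemisphere W, so the sign is −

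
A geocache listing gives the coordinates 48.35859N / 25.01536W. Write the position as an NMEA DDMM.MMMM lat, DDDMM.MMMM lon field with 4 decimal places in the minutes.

Latitude: fractional part 0.358590 → 21.515400 minutes
λ: fractional part 0.015360 → 0.921600 minutes

4821.5154,N / 02500.9216,W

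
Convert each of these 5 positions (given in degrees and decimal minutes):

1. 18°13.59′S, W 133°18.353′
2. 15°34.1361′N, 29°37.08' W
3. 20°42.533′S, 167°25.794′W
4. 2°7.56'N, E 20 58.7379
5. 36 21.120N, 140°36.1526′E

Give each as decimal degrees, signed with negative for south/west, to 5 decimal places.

1. -18.22650, -133.30588
2. 15.56894, -29.61800
3. -20.70888, -167.42990
4. 2.12600, 20.97897
5. 36.35200, 140.60254

Point 1:
  φ: 13.59′ = 0.226500°; total 18.226500
  S ⇒ negate
  Lon: 18.353′ = 0.305883°; total 133.305883
  W → negative
Point 2:
  φ: 34.1361′ = 0.568935°; total 15.568935
  N ⇒ keep positive
  Longitude: 37.08′ = 0.618000°; total 29.618000
  W → negative
Point 3:
  Latitude: 42.533′ = 0.708883°; total 20.708883
  hemisphere S, so the sign is −
  Lon: 167 + 25.794/60 = 167.429900
  W ⇒ negate
Point 4:
  φ: 2 + 7.56/60 = 2.126000
  N ⇒ keep positive
  Longitude: 20 + 58.7379/60 = 20.978965
  E ⇒ keep positive
Point 5:
  Latitude: 21.12′ = 0.352000°; total 36.352000
  N → positive
  λ: 36.1526′ = 0.602543°; total 140.602543
  E → positive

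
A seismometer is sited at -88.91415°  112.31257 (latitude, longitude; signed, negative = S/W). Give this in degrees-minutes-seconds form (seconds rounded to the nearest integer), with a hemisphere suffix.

88°54′51″ S, 112°18′45″ E

Latitude is negative → S; |value| = 88.914150
φ: 0.914150° → 54.84900′; 0.84900 × 60 = 50.94″
Longitude: 0.312570 × 60 = 18.75420′ → 18′, remainder × 60 = 45.25″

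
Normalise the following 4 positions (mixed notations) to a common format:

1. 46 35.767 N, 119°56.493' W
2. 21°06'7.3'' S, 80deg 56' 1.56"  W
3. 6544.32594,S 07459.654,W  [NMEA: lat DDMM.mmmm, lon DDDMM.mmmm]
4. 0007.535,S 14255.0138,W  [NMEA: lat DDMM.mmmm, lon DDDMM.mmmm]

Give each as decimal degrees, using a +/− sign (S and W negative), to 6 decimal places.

1. 46.596117, -119.941550
2. -21.102028, -80.933767
3. -65.738766, -74.994233
4. -0.125583, -142.916897

Point 1:
  φ: 35.767′ = 0.596117°; total 46.5961167
  N ⇒ keep positive
  Lon: 119 + 56.493/60 = 119.9415500
  W → negative
Point 2:
  Lat: 6′ + 7.3″ = 6.12167′; 21 + 6.12167/60 = 21.1020278
  S → negative
  λ: 80 + 56/60 + 1.56/3600 = 80.9337667
  W ⇒ negate
Point 3:
  φ: degrees = first 2 digits = 65, minutes = 44.32594; 65 + 44.32594/60 = 65.7387657
  hemisphere S, so the sign is −
  λ: degrees = first 3 digits = 74, minutes = 59.654; 74 + 59.654/60 = 74.9942333
  hemisphere W, so the sign is −
Point 4:
  Lat: split at 2 digits → 00° and 7.535′; 0 + 7.535/60 = 0.1255833
  S ⇒ negate
  λ: split at 3 digits → 142° and 55.0138′; 142 + 55.0138/60 = 142.9168967
  W ⇒ negate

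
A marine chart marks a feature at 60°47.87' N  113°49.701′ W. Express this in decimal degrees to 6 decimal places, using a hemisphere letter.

Lat: 47.87′ = 0.797833°; total 60.7978333
Lon: 113 + 49.701/60 = 113.8283500

60.797833° N, 113.828350° W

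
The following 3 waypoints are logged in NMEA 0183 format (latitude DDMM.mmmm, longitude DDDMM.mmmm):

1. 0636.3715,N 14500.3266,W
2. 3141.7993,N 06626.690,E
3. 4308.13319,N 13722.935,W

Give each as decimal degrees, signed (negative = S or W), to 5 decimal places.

1. 6.60619, -145.00544
2. 31.69666, 66.44483
3. 43.13555, -137.38225

Point 1:
  φ: degrees = first 2 digits = 6, minutes = 36.3715; 6 + 36.3715/60 = 6.606192
  N ⇒ keep positive
  Lon: split at 3 digits → 145° and 0.3266′; 145 + 0.3266/60 = 145.005443
  hemisphere W, so the sign is −
Point 2:
  φ: split at 2 digits → 31° and 41.7993′; 31 + 41.7993/60 = 31.696655
  N → positive
  λ: degrees = first 3 digits = 66, minutes = 26.69; 66 + 26.69/60 = 66.444833
  E ⇒ keep positive
Point 3:
  Latitude: degrees = first 2 digits = 43, minutes = 8.13319; 43 + 8.13319/60 = 43.135553
  N ⇒ keep positive
  λ: degrees = first 3 digits = 137, minutes = 22.935; 137 + 22.935/60 = 137.382250
  W → negative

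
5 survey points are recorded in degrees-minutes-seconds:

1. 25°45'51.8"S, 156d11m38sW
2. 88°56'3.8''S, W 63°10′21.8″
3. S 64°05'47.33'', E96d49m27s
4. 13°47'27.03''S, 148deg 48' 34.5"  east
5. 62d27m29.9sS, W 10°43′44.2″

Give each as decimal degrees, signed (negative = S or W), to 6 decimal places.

Point 1:
  φ: 25 + 45/60 + 51.8/3600 = 25.7643889
  hemisphere S, so the sign is −
  λ: 11′ + 38″ = 11.63333′; 156 + 11.63333/60 = 156.1938889
  W → negative
Point 2:
  Lat: 56′ + 3.8″ = 56.06333′; 88 + 56.06333/60 = 88.9343889
  hemisphere S, so the sign is −
  Longitude: 63° + 10/60 + 21.8/3600 = 63 + 0.166667 + 0.006056 = 63.1727222
  hemisphere W, so the sign is −
Point 3:
  Lat: 64° + 5/60 + 47.33/3600 = 64 + 0.083333 + 0.013147 = 64.0964806
  hemisphere S, so the sign is −
  Longitude: 96° + 49/60 + 27/3600 = 96 + 0.816667 + 0.007500 = 96.8241667
  E ⇒ keep positive
Point 4:
  Lat: 47′ + 27.03″ = 47.45050′; 13 + 47.45050/60 = 13.7908417
  S ⇒ negate
  Lon: 148 + 48/60 + 34.5/3600 = 148.8095833
  E ⇒ keep positive
Point 5:
  φ: 27′ + 29.9″ = 27.49833′; 62 + 27.49833/60 = 62.4583056
  S → negative
  λ: 10° + 43/60 + 44.2/3600 = 10 + 0.716667 + 0.012278 = 10.7289444
  W ⇒ negate

1. -25.764389, -156.193889
2. -88.934389, -63.172722
3. -64.096481, 96.824167
4. -13.790842, 148.809583
5. -62.458306, -10.728944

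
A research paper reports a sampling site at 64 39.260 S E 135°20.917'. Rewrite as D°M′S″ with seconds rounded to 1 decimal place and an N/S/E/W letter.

Lat: fractional minutes 0.26000 × 60 = 15.600″
Longitude: fractional minutes 0.91700 × 60 = 55.020″

64°39′15.6″ S, 135°20′55.0″ E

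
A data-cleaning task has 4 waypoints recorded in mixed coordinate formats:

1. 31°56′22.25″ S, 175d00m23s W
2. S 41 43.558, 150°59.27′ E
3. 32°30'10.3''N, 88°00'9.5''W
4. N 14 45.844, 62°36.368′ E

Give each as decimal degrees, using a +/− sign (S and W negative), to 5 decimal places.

1. -31.93951, -175.00639
2. -41.72597, 150.98783
3. 32.50286, -88.00264
4. 14.76407, 62.60613

Point 1:
  Latitude: 31° + 56/60 + 22.25/3600 = 31 + 0.933333 + 0.006181 = 31.939514
  S → negative
  Lon: 175 + 0/60 + 23/3600 = 175.006389
  hemisphere W, so the sign is −
Point 2:
  Latitude: 43.558′ = 0.725967°; total 41.725967
  S ⇒ negate
  λ: 59.27′ = 0.987833°; total 150.987833
  E → positive
Point 3:
  Latitude: 32° + 30/60 + 10.3/3600 = 32 + 0.500000 + 0.002861 = 32.502861
  N → positive
  Lon: 88 + 0/60 + 9.5/3600 = 88.002639
  W ⇒ negate
Point 4:
  φ: 14 + 45.844/60 = 14.764067
  N ⇒ keep positive
  Lon: 36.368′ = 0.606133°; total 62.606133
  E → positive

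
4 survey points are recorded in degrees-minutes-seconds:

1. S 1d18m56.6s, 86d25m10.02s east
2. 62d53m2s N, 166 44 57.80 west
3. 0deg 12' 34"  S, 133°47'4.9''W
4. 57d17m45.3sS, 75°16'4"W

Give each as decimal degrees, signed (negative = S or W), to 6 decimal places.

1. -1.315722, 86.419450
2. 62.883889, -166.749389
3. -0.209444, -133.784694
4. -57.295917, -75.267778

Point 1:
  φ: 18′ + 56.6″ = 18.94333′; 1 + 18.94333/60 = 1.3157222
  S → negative
  Longitude: 86° + 25/60 + 10.02/3600 = 86 + 0.416667 + 0.002783 = 86.4194500
  E ⇒ keep positive
Point 2:
  Lat: 62° + 53/60 + 2/3600 = 62 + 0.883333 + 0.000556 = 62.8838889
  N → positive
  Lon: 166° + 44/60 + 57.8/3600 = 166 + 0.733333 + 0.016056 = 166.7493889
  hemisphere W, so the sign is −
Point 3:
  Latitude: 0 + 12/60 + 34/3600 = 0.2094444
  S → negative
  Longitude: 47′ + 4.9″ = 47.08167′; 133 + 47.08167/60 = 133.7846944
  hemisphere W, so the sign is −
Point 4:
  Lat: 57° + 17/60 + 45.3/3600 = 57 + 0.283333 + 0.012583 = 57.2959167
  hemisphere S, so the sign is −
  Longitude: 16′ + 4″ = 16.06667′; 75 + 16.06667/60 = 75.2677778
  W ⇒ negate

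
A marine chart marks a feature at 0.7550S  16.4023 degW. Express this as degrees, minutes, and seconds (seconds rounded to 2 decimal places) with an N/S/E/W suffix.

φ: 0.755000° → 45.30000′; 0.30000 × 60 = 18.0000″
λ: 0.402300 × 60 = 24.13800′ → 24′, remainder × 60 = 8.2800″

0°45′18.00″ S, 16°24′8.28″ W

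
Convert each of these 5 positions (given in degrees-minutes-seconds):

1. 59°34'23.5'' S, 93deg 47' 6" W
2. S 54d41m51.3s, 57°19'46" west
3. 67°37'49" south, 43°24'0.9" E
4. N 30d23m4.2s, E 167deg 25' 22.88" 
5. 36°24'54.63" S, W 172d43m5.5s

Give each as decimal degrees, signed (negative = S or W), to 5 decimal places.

1. -59.57319, -93.78500
2. -54.69758, -57.32944
3. -67.63028, 43.40025
4. 30.38450, 167.42302
5. -36.41518, -172.71819

Point 1:
  Latitude: 59° + 34/60 + 23.5/3600 = 59 + 0.566667 + 0.006528 = 59.573194
  S ⇒ negate
  λ: 47′ + 6″ = 47.10000′; 93 + 47.10000/60 = 93.785000
  W ⇒ negate
Point 2:
  φ: 41′ + 51.3″ = 41.85500′; 54 + 41.85500/60 = 54.697583
  S → negative
  Longitude: 19′ + 46″ = 19.76667′; 57 + 19.76667/60 = 57.329444
  W → negative
Point 3:
  φ: 67° + 37/60 + 49/3600 = 67 + 0.616667 + 0.013611 = 67.630278
  S → negative
  λ: 24′ + 0.9″ = 24.01500′; 43 + 24.01500/60 = 43.400250
  E → positive
Point 4:
  Lat: 23′ + 4.2″ = 23.07000′; 30 + 23.07000/60 = 30.384500
  N ⇒ keep positive
  Lon: 25′ + 22.88″ = 25.38133′; 167 + 25.38133/60 = 167.423022
  E ⇒ keep positive
Point 5:
  Lat: 36° + 24/60 + 54.63/3600 = 36 + 0.400000 + 0.015175 = 36.415175
  S ⇒ negate
  λ: 172° + 43/60 + 5.5/3600 = 172 + 0.716667 + 0.001528 = 172.718194
  W ⇒ negate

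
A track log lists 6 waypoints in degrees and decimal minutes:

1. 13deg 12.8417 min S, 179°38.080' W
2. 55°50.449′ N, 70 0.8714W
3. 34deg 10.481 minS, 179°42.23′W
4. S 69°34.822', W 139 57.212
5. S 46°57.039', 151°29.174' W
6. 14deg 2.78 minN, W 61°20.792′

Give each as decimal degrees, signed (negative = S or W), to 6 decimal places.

1. -13.214028, -179.634667
2. 55.840817, -70.014523
3. -34.174683, -179.703833
4. -69.580367, -139.953533
5. -46.950650, -151.486233
6. 14.046333, -61.346533

Point 1:
  Lat: 13 + 12.8417/60 = 13.2140283
  S → negative
  λ: 38.08′ = 0.634667°; total 179.6346667
  hemisphere W, so the sign is −
Point 2:
  Lat: 55 + 50.449/60 = 55.8408167
  N → positive
  λ: 0.8714′ = 0.014523°; total 70.0145233
  W → negative
Point 3:
  Latitude: 34 + 10.481/60 = 34.1746833
  S → negative
  Lon: 42.23′ = 0.703833°; total 179.7038333
  W → negative
Point 4:
  Lat: 34.822′ = 0.580367°; total 69.5803667
  S → negative
  Lon: 139 + 57.212/60 = 139.9535333
  W → negative
Point 5:
  φ: 46 + 57.039/60 = 46.9506500
  S ⇒ negate
  Lon: 151 + 29.174/60 = 151.4862333
  W → negative
Point 6:
  Lat: 2.78′ = 0.046333°; total 14.0463333
  N ⇒ keep positive
  Lon: 61 + 20.792/60 = 61.3465333
  W → negative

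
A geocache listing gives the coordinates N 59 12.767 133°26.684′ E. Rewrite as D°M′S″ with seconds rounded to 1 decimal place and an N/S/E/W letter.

59°12′46.0″ N, 133°26′41.0″ E

Lat: fractional minutes 0.76700 × 60 = 46.020″
Lon: 26.68400′ → 26′ and 0.68400 × 60 = 41.040″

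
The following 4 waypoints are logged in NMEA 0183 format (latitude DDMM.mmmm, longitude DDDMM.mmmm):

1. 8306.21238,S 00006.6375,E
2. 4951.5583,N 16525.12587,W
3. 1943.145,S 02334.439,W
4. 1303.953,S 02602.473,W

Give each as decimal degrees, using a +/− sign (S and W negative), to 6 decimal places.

Point 1:
  Latitude: split at 2 digits → 83° and 6.21238′; 83 + 6.21238/60 = 83.1035397
  hemisphere S, so the sign is −
  Lon: degrees = first 3 digits = 0, minutes = 6.6375; 0 + 6.6375/60 = 0.1106250
  E → positive
Point 2:
  Lat: degrees = first 2 digits = 49, minutes = 51.5583; 49 + 51.5583/60 = 49.8593050
  N → positive
  Lon: degrees = first 3 digits = 165, minutes = 25.12587; 165 + 25.12587/60 = 165.4187645
  W ⇒ negate
Point 3:
  Latitude: degrees = first 2 digits = 19, minutes = 43.145; 19 + 43.145/60 = 19.7190833
  hemisphere S, so the sign is −
  λ: split at 3 digits → 023° and 34.439′; 23 + 34.439/60 = 23.5739833
  W ⇒ negate
Point 4:
  Lat: degrees = first 2 digits = 13, minutes = 3.953; 13 + 3.953/60 = 13.0658833
  S ⇒ negate
  Lon: split at 3 digits → 026° and 2.473′; 26 + 2.473/60 = 26.0412167
  W → negative

1. -83.103540, 0.110625
2. 49.859305, -165.418765
3. -19.719083, -23.573983
4. -13.065883, -26.041217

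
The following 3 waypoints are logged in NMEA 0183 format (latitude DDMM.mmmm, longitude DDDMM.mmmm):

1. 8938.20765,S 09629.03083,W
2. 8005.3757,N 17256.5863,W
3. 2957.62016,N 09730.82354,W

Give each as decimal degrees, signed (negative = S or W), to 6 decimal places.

Point 1:
  φ: split at 2 digits → 89° and 38.20765′; 89 + 38.20765/60 = 89.6367942
  S → negative
  λ: split at 3 digits → 096° and 29.03083′; 96 + 29.03083/60 = 96.4838472
  W → negative
Point 2:
  Lat: split at 2 digits → 80° and 5.3757′; 80 + 5.3757/60 = 80.0895950
  N ⇒ keep positive
  λ: degrees = first 3 digits = 172, minutes = 56.5863; 172 + 56.5863/60 = 172.9431050
  W → negative
Point 3:
  φ: degrees = first 2 digits = 29, minutes = 57.62016; 29 + 57.62016/60 = 29.9603360
  N ⇒ keep positive
  λ: split at 3 digits → 097° and 30.82354′; 97 + 30.82354/60 = 97.5137257
  W → negative

1. -89.636794, -96.483847
2. 80.089595, -172.943105
3. 29.960336, -97.513726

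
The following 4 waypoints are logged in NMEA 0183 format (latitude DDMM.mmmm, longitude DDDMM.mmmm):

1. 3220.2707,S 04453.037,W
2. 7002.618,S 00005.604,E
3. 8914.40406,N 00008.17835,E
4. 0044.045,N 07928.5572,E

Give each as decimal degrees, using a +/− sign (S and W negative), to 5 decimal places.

Point 1:
  φ: split at 2 digits → 32° and 20.2707′; 32 + 20.2707/60 = 32.337845
  S ⇒ negate
  Longitude: degrees = first 3 digits = 44, minutes = 53.037; 44 + 53.037/60 = 44.883950
  W → negative
Point 2:
  φ: degrees = first 2 digits = 70, minutes = 2.618; 70 + 2.618/60 = 70.043633
  hemisphere S, so the sign is −
  Lon: degrees = first 3 digits = 0, minutes = 5.604; 0 + 5.604/60 = 0.093400
  E → positive
Point 3:
  Latitude: split at 2 digits → 89° and 14.40406′; 89 + 14.40406/60 = 89.240068
  N → positive
  Lon: split at 3 digits → 000° and 8.17835′; 0 + 8.17835/60 = 0.136306
  E ⇒ keep positive
Point 4:
  Lat: degrees = first 2 digits = 0, minutes = 44.045; 0 + 44.045/60 = 0.734083
  N → positive
  λ: split at 3 digits → 079° and 28.5572′; 79 + 28.5572/60 = 79.475953
  E → positive

1. -32.33785, -44.88395
2. -70.04363, 0.09340
3. 89.24007, 0.13631
4. 0.73408, 79.47595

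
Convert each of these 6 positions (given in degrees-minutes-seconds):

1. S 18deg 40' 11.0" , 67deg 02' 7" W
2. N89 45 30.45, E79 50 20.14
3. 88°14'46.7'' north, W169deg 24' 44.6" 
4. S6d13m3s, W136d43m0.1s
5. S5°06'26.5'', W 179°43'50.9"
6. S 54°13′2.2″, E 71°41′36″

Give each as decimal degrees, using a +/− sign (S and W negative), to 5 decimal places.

1. -18.66972, -67.03528
2. 89.75846, 79.83893
3. 88.24631, -169.41239
4. -6.21750, -136.71669
5. -5.10736, -179.73081
6. -54.21728, 71.69333

Point 1:
  Lat: 18 + 40/60 + 11/3600 = 18.669722
  S ⇒ negate
  λ: 67 + 2/60 + 7/3600 = 67.035278
  W → negative
Point 2:
  Lat: 89 + 45/60 + 30.45/3600 = 89.758458
  N → positive
  Longitude: 79° + 50/60 + 20.14/3600 = 79 + 0.833333 + 0.005594 = 79.838928
  E ⇒ keep positive
Point 3:
  φ: 88° + 14/60 + 46.7/3600 = 88 + 0.233333 + 0.012972 = 88.246306
  N ⇒ keep positive
  λ: 169° + 24/60 + 44.6/3600 = 169 + 0.400000 + 0.012389 = 169.412389
  W → negative
Point 4:
  Lat: 6 + 13/60 + 3/3600 = 6.217500
  hemisphere S, so the sign is −
  Lon: 136 + 43/60 + 0.1/3600 = 136.716694
  W ⇒ negate
Point 5:
  Lat: 6′ + 26.5″ = 6.44167′; 5 + 6.44167/60 = 5.107361
  S → negative
  Lon: 179 + 43/60 + 50.9/3600 = 179.730806
  hemisphere W, so the sign is −
Point 6:
  Lat: 54° + 13/60 + 2.2/3600 = 54 + 0.216667 + 0.000611 = 54.217278
  S → negative
  Longitude: 71° + 41/60 + 36/3600 = 71 + 0.683333 + 0.010000 = 71.693333
  E → positive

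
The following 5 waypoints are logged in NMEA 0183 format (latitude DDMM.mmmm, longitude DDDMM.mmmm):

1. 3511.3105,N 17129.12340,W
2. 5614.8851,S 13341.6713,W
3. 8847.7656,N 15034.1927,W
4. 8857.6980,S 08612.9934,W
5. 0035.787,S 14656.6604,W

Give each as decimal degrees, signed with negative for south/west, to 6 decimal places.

1. 35.188508, -171.485390
2. -56.248085, -133.694522
3. 88.796093, -150.569878
4. -88.961633, -86.216557
5. -0.596450, -146.944340

Point 1:
  Latitude: split at 2 digits → 35° and 11.3105′; 35 + 11.3105/60 = 35.1885083
  N ⇒ keep positive
  λ: split at 3 digits → 171° and 29.1234′; 171 + 29.1234/60 = 171.4853900
  W ⇒ negate
Point 2:
  Latitude: degrees = first 2 digits = 56, minutes = 14.8851; 56 + 14.8851/60 = 56.2480850
  hemisphere S, so the sign is −
  Lon: degrees = first 3 digits = 133, minutes = 41.6713; 133 + 41.6713/60 = 133.6945217
  W ⇒ negate
Point 3:
  Latitude: split at 2 digits → 88° and 47.7656′; 88 + 47.7656/60 = 88.7960933
  N → positive
  Lon: split at 3 digits → 150° and 34.1927′; 150 + 34.1927/60 = 150.5698783
  W → negative
Point 4:
  Latitude: degrees = first 2 digits = 88, minutes = 57.698; 88 + 57.698/60 = 88.9616333
  S → negative
  Lon: degrees = first 3 digits = 86, minutes = 12.9934; 86 + 12.9934/60 = 86.2165567
  W ⇒ negate
Point 5:
  Latitude: degrees = first 2 digits = 0, minutes = 35.787; 0 + 35.787/60 = 0.5964500
  hemisphere S, so the sign is −
  Lon: degrees = first 3 digits = 146, minutes = 56.6604; 146 + 56.6604/60 = 146.9443400
  W ⇒ negate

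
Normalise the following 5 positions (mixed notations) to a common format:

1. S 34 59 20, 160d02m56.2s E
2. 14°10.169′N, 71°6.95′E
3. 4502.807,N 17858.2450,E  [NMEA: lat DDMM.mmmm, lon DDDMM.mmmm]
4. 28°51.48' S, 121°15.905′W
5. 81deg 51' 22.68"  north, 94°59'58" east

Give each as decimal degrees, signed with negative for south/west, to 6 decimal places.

Point 1:
  φ: 34 + 59/60 + 20/3600 = 34.9888889
  S ⇒ negate
  Longitude: 2′ + 56.2″ = 2.93667′; 160 + 2.93667/60 = 160.0489444
  E ⇒ keep positive
Point 2:
  φ: 10.169′ = 0.169483°; total 14.1694833
  N → positive
  λ: 71 + 6.95/60 = 71.1158333
  E → positive
Point 3:
  Lat: degrees = first 2 digits = 45, minutes = 2.807; 45 + 2.807/60 = 45.0467833
  N ⇒ keep positive
  Longitude: split at 3 digits → 178° and 58.245′; 178 + 58.245/60 = 178.9707500
  E ⇒ keep positive
Point 4:
  Lat: 51.48′ = 0.858000°; total 28.8580000
  S ⇒ negate
  λ: 15.905′ = 0.265083°; total 121.2650833
  W → negative
Point 5:
  Lat: 51′ + 22.68″ = 51.37800′; 81 + 51.37800/60 = 81.8563000
  N → positive
  Longitude: 94 + 59/60 + 58/3600 = 94.9994444
  E ⇒ keep positive

1. -34.988889, 160.048944
2. 14.169483, 71.115833
3. 45.046783, 178.970750
4. -28.858000, -121.265083
5. 81.856300, 94.999444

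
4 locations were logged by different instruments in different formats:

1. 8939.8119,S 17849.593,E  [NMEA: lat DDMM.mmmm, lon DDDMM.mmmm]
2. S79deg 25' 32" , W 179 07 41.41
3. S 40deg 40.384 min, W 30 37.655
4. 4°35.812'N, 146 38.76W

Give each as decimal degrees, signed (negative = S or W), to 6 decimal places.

1. -89.663532, 178.826550
2. -79.425556, -179.128169
3. -40.673067, -30.627583
4. 4.596867, -146.646000

Point 1:
  Lat: split at 2 digits → 89° and 39.8119′; 89 + 39.8119/60 = 89.6635317
  S → negative
  λ: degrees = first 3 digits = 178, minutes = 49.593; 178 + 49.593/60 = 178.8265500
  E → positive
Point 2:
  Latitude: 79 + 25/60 + 32/3600 = 79.4255556
  S → negative
  Lon: 179 + 7/60 + 41.41/3600 = 179.1281694
  W → negative
Point 3:
  Lat: 40.384′ = 0.673067°; total 40.6730667
  S ⇒ negate
  Longitude: 37.655′ = 0.627583°; total 30.6275833
  hemisphere W, so the sign is −
Point 4:
  Lat: 35.812′ = 0.596867°; total 4.5968667
  N ⇒ keep positive
  Lon: 146 + 38.76/60 = 146.6460000
  W ⇒ negate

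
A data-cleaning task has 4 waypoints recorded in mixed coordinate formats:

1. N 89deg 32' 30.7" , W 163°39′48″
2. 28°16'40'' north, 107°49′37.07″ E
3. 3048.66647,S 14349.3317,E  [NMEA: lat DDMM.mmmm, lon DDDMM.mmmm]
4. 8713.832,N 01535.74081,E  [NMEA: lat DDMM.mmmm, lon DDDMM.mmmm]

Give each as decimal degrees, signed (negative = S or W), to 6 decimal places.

1. 89.541861, -163.663333
2. 28.277778, 107.826964
3. -30.811108, 143.822195
4. 87.230533, 15.595680

Point 1:
  Latitude: 89 + 32/60 + 30.7/3600 = 89.5418611
  N → positive
  λ: 163 + 39/60 + 48/3600 = 163.6633333
  W → negative
Point 2:
  Lat: 28 + 16/60 + 40/3600 = 28.2777778
  N ⇒ keep positive
  Lon: 107° + 49/60 + 37.07/3600 = 107 + 0.816667 + 0.010297 = 107.8269639
  E ⇒ keep positive
Point 3:
  φ: split at 2 digits → 30° and 48.66647′; 30 + 48.66647/60 = 30.8111078
  S ⇒ negate
  Longitude: degrees = first 3 digits = 143, minutes = 49.3317; 143 + 49.3317/60 = 143.8221950
  E ⇒ keep positive
Point 4:
  φ: degrees = first 2 digits = 87, minutes = 13.832; 87 + 13.832/60 = 87.2305333
  N → positive
  Longitude: split at 3 digits → 015° and 35.74081′; 15 + 35.74081/60 = 15.5956802
  E → positive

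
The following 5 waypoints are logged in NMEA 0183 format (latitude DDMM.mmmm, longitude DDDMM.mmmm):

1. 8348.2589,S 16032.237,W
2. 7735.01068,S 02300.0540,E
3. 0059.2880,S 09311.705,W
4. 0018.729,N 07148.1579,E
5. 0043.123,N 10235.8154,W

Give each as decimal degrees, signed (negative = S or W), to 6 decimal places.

1. -83.804315, -160.537283
2. -77.583511, 23.000900
3. -0.988133, -93.195083
4. 0.312150, 71.802632
5. 0.718717, -102.596923

Point 1:
  φ: split at 2 digits → 83° and 48.2589′; 83 + 48.2589/60 = 83.8043150
  hemisphere S, so the sign is −
  Lon: degrees = first 3 digits = 160, minutes = 32.237; 160 + 32.237/60 = 160.5372833
  hemisphere W, so the sign is −
Point 2:
  Lat: degrees = first 2 digits = 77, minutes = 35.01068; 77 + 35.01068/60 = 77.5835113
  S → negative
  λ: degrees = first 3 digits = 23, minutes = 0.054; 23 + 0.054/60 = 23.0009000
  E → positive
Point 3:
  φ: split at 2 digits → 00° and 59.288′; 0 + 59.288/60 = 0.9881333
  hemisphere S, so the sign is −
  Longitude: split at 3 digits → 093° and 11.705′; 93 + 11.705/60 = 93.1950833
  hemisphere W, so the sign is −
Point 4:
  Latitude: degrees = first 2 digits = 0, minutes = 18.729; 0 + 18.729/60 = 0.3121500
  N → positive
  Lon: degrees = first 3 digits = 71, minutes = 48.1579; 71 + 48.1579/60 = 71.8026317
  E ⇒ keep positive
Point 5:
  Lat: degrees = first 2 digits = 0, minutes = 43.123; 0 + 43.123/60 = 0.7187167
  N → positive
  Longitude: split at 3 digits → 102° and 35.8154′; 102 + 35.8154/60 = 102.5969233
  W ⇒ negate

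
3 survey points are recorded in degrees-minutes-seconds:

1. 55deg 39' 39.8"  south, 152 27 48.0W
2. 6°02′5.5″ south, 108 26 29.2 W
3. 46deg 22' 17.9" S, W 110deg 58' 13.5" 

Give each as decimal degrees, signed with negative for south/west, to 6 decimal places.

Point 1:
  Lat: 39′ + 39.8″ = 39.66333′; 55 + 39.66333/60 = 55.6610556
  S → negative
  λ: 152° + 27/60 + 48/3600 = 152 + 0.450000 + 0.013333 = 152.4633333
  W ⇒ negate
Point 2:
  φ: 2′ + 5.5″ = 2.09167′; 6 + 2.09167/60 = 6.0348611
  S ⇒ negate
  Lon: 26′ + 29.2″ = 26.48667′; 108 + 26.48667/60 = 108.4414444
  W → negative
Point 3:
  Latitude: 46 + 22/60 + 17.9/3600 = 46.3716389
  S → negative
  λ: 110 + 58/60 + 13.5/3600 = 110.9704167
  W → negative

1. -55.661056, -152.463333
2. -6.034861, -108.441444
3. -46.371639, -110.970417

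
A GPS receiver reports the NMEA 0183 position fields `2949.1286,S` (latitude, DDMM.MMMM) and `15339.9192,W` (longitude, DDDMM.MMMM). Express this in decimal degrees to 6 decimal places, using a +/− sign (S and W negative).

Latitude: split at 2 digits → 29° and 49.1286′; 29 + 49.1286/60 = 29.8188100
S ⇒ negate
Longitude: degrees = first 3 digits = 153, minutes = 39.9192; 153 + 39.9192/60 = 153.6653200
hemisphere W, so the sign is −

-29.818810, -153.665320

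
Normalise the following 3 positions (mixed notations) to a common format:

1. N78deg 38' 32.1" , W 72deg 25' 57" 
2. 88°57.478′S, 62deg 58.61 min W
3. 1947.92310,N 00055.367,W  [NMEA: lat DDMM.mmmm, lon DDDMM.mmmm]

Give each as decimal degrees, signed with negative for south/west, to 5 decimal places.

1. 78.64225, -72.43250
2. -88.95797, -62.97683
3. 19.79872, -0.92278

Point 1:
  Lat: 78 + 38/60 + 32.1/3600 = 78.642250
  N ⇒ keep positive
  Longitude: 25′ + 57″ = 25.95000′; 72 + 25.95000/60 = 72.432500
  W ⇒ negate
Point 2:
  Lat: 88 + 57.478/60 = 88.957967
  hemisphere S, so the sign is −
  Longitude: 58.61′ = 0.976833°; total 62.976833
  W ⇒ negate
Point 3:
  Latitude: degrees = first 2 digits = 19, minutes = 47.9231; 19 + 47.9231/60 = 19.798718
  N ⇒ keep positive
  Longitude: degrees = first 3 digits = 0, minutes = 55.367; 0 + 55.367/60 = 0.922783
  W ⇒ negate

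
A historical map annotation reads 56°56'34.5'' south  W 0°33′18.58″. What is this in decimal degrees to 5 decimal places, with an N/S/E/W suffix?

Lat: 56 + 56/60 + 34.5/3600 = 56.942917
λ: 33′ + 18.58″ = 33.30967′; 0 + 33.30967/60 = 0.555161

56.94292° S, 0.55516° W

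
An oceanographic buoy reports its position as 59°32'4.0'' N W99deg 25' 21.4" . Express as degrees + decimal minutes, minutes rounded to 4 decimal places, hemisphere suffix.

59° 32.0667′ N, 99° 25.3567′ W

Lat: seconds/60 = 0.06667; minutes = 32 + 0.06667 = 32.066667
Lon: 25 + 21.4/60 = 25.356667′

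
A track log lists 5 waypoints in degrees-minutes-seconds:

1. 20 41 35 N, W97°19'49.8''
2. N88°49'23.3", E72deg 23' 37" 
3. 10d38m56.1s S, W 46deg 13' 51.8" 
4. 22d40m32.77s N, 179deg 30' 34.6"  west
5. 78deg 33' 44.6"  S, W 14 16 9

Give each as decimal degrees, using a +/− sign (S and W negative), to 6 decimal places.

1. 20.693056, -97.330500
2. 88.823139, 72.393611
3. -10.648917, -46.231056
4. 22.675769, -179.509611
5. -78.562389, -14.269167

Point 1:
  φ: 20° + 41/60 + 35/3600 = 20 + 0.683333 + 0.009722 = 20.6930556
  N ⇒ keep positive
  Longitude: 19′ + 49.8″ = 19.83000′; 97 + 19.83000/60 = 97.3305000
  W → negative
Point 2:
  Lat: 88° + 49/60 + 23.3/3600 = 88 + 0.816667 + 0.006472 = 88.8231389
  N ⇒ keep positive
  λ: 23′ + 37″ = 23.61667′; 72 + 23.61667/60 = 72.3936111
  E ⇒ keep positive
Point 3:
  Latitude: 10° + 38/60 + 56.1/3600 = 10 + 0.633333 + 0.015583 = 10.6489167
  S ⇒ negate
  Longitude: 46° + 13/60 + 51.8/3600 = 46 + 0.216667 + 0.014389 = 46.2310556
  W → negative
Point 4:
  φ: 22° + 40/60 + 32.77/3600 = 22 + 0.666667 + 0.009103 = 22.6757694
  N ⇒ keep positive
  Longitude: 30′ + 34.6″ = 30.57667′; 179 + 30.57667/60 = 179.5096111
  W → negative
Point 5:
  Lat: 78 + 33/60 + 44.6/3600 = 78.5623889
  hemisphere S, so the sign is −
  λ: 14 + 16/60 + 9/3600 = 14.2691667
  hemisphere W, so the sign is −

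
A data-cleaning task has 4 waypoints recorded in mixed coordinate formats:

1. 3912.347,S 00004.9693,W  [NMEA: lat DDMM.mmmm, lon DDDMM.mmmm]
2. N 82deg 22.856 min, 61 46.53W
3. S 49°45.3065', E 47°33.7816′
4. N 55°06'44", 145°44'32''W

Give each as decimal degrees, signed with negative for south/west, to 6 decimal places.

1. -39.205783, -0.082822
2. 82.380933, -61.775500
3. -49.755108, 47.563027
4. 55.112222, -145.742222

Point 1:
  Latitude: split at 2 digits → 39° and 12.347′; 39 + 12.347/60 = 39.2057833
  hemisphere S, so the sign is −
  λ: split at 3 digits → 000° and 4.9693′; 0 + 4.9693/60 = 0.0828217
  W ⇒ negate
Point 2:
  Latitude: 22.856′ = 0.380933°; total 82.3809333
  N ⇒ keep positive
  Lon: 46.53′ = 0.775500°; total 61.7755000
  hemisphere W, so the sign is −
Point 3:
  Latitude: 45.3065′ = 0.755108°; total 49.7551083
  S → negative
  λ: 33.7816′ = 0.563027°; total 47.5630267
  E → positive
Point 4:
  Lat: 55 + 6/60 + 44/3600 = 55.1122222
  N ⇒ keep positive
  λ: 145 + 44/60 + 32/3600 = 145.7422222
  hemisphere W, so the sign is −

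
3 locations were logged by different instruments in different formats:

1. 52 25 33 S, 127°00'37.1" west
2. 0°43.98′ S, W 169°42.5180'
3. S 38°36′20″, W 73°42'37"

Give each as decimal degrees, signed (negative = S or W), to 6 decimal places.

Point 1:
  Latitude: 52° + 25/60 + 33/3600 = 52 + 0.416667 + 0.009167 = 52.4258333
  S ⇒ negate
  Longitude: 127° + 0/60 + 37.1/3600 = 127 + 0.000000 + 0.010306 = 127.0103056
  hemisphere W, so the sign is −
Point 2:
  Latitude: 43.98′ = 0.733000°; total 0.7330000
  S → negative
  λ: 42.518′ = 0.708633°; total 169.7086333
  W → negative
Point 3:
  Lat: 36′ + 20″ = 36.33333′; 38 + 36.33333/60 = 38.6055556
  S → negative
  Lon: 73 + 42/60 + 37/3600 = 73.7102778
  hemisphere W, so the sign is −

1. -52.425833, -127.010306
2. -0.733000, -169.708633
3. -38.605556, -73.710278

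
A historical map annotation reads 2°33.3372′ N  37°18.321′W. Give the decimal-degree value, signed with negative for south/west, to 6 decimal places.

Latitude: 2 + 33.3372/60 = 2.5556200
N → positive
Lon: 37 + 18.321/60 = 37.3053500
hemisphere W, so the sign is −

2.555620, -37.305350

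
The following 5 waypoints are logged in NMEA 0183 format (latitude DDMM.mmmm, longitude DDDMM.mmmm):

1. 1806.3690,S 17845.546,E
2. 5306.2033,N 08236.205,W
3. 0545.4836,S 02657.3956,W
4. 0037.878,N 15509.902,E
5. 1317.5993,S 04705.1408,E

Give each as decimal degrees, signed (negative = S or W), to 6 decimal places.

Point 1:
  Latitude: degrees = first 2 digits = 18, minutes = 6.369; 18 + 6.369/60 = 18.1061500
  hemisphere S, so the sign is −
  Longitude: degrees = first 3 digits = 178, minutes = 45.546; 178 + 45.546/60 = 178.7591000
  E ⇒ keep positive
Point 2:
  Lat: split at 2 digits → 53° and 6.2033′; 53 + 6.2033/60 = 53.1033883
  N ⇒ keep positive
  Longitude: degrees = first 3 digits = 82, minutes = 36.205; 82 + 36.205/60 = 82.6034167
  W → negative
Point 3:
  Latitude: split at 2 digits → 05° and 45.4836′; 5 + 45.4836/60 = 5.7580600
  S → negative
  λ: split at 3 digits → 026° and 57.3956′; 26 + 57.3956/60 = 26.9565933
  hemisphere W, so the sign is −
Point 4:
  Latitude: degrees = first 2 digits = 0, minutes = 37.878; 0 + 37.878/60 = 0.6313000
  N ⇒ keep positive
  Longitude: split at 3 digits → 155° and 9.902′; 155 + 9.902/60 = 155.1650333
  E → positive
Point 5:
  Latitude: split at 2 digits → 13° and 17.5993′; 13 + 17.5993/60 = 13.2933217
  S → negative
  λ: split at 3 digits → 047° and 5.1408′; 47 + 5.1408/60 = 47.0856800
  E ⇒ keep positive

1. -18.106150, 178.759100
2. 53.103388, -82.603417
3. -5.758060, -26.956593
4. 0.631300, 155.165033
5. -13.293322, 47.085680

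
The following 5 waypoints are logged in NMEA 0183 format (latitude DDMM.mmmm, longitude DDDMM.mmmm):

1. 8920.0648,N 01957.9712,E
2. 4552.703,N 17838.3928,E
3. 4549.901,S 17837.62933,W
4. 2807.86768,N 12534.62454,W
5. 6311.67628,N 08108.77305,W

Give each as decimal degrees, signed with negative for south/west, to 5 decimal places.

Point 1:
  φ: degrees = first 2 digits = 89, minutes = 20.0648; 89 + 20.0648/60 = 89.334413
  N → positive
  Longitude: degrees = first 3 digits = 19, minutes = 57.9712; 19 + 57.9712/60 = 19.966187
  E ⇒ keep positive
Point 2:
  φ: degrees = first 2 digits = 45, minutes = 52.703; 45 + 52.703/60 = 45.878383
  N ⇒ keep positive
  Lon: split at 3 digits → 178° and 38.3928′; 178 + 38.3928/60 = 178.639880
  E → positive
Point 3:
  φ: degrees = first 2 digits = 45, minutes = 49.901; 45 + 49.901/60 = 45.831683
  hemisphere S, so the sign is −
  Longitude: split at 3 digits → 178° and 37.62933′; 178 + 37.62933/60 = 178.627156
  W ⇒ negate
Point 4:
  φ: split at 2 digits → 28° and 7.86768′; 28 + 7.86768/60 = 28.131128
  N ⇒ keep positive
  Lon: degrees = first 3 digits = 125, minutes = 34.62454; 125 + 34.62454/60 = 125.577076
  W → negative
Point 5:
  φ: degrees = first 2 digits = 63, minutes = 11.67628; 63 + 11.67628/60 = 63.194605
  N ⇒ keep positive
  Longitude: degrees = first 3 digits = 81, minutes = 8.77305; 81 + 8.77305/60 = 81.146218
  W → negative

1. 89.33441, 19.96619
2. 45.87838, 178.63988
3. -45.83168, -178.62716
4. 28.13113, -125.57708
5. 63.19460, -81.14622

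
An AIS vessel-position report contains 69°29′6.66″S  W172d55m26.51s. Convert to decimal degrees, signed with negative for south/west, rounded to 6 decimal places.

Latitude: 29′ + 6.66″ = 29.11100′; 69 + 29.11100/60 = 69.4851833
hemisphere S, so the sign is −
Lon: 55′ + 26.51″ = 55.44183′; 172 + 55.44183/60 = 172.9240306
W ⇒ negate

-69.485183, -172.924031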